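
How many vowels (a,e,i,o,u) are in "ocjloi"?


Input: ocjloi
Checking each character:
  'o' at position 0: vowel (running total: 1)
  'c' at position 1: consonant
  'j' at position 2: consonant
  'l' at position 3: consonant
  'o' at position 4: vowel (running total: 2)
  'i' at position 5: vowel (running total: 3)
Total vowels: 3

3


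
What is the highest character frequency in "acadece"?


Input: acadece
Character counts:
  'a': 2
  'c': 2
  'd': 1
  'e': 2
Maximum frequency: 2

2


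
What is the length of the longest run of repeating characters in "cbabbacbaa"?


Input: "cbabbacbaa"
Scanning for longest run:
  Position 1 ('b'): new char, reset run to 1
  Position 2 ('a'): new char, reset run to 1
  Position 3 ('b'): new char, reset run to 1
  Position 4 ('b'): continues run of 'b', length=2
  Position 5 ('a'): new char, reset run to 1
  Position 6 ('c'): new char, reset run to 1
  Position 7 ('b'): new char, reset run to 1
  Position 8 ('a'): new char, reset run to 1
  Position 9 ('a'): continues run of 'a', length=2
Longest run: 'b' with length 2

2


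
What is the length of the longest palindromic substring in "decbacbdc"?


Input: "decbacbdc"
Checking substrings for palindromes:
  No multi-char palindromic substrings found
Longest palindromic substring: "d" with length 1

1


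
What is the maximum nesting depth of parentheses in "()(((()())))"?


Input: "()(((()())))"
Tracking depth:
  Position 0 '(': depth becomes 1
  Position 1 ')': depth becomes 0
  Position 2 '(': depth becomes 1
  Position 3 '(': depth becomes 2
  Position 4 '(': depth becomes 3
  Position 5 '(': depth becomes 4
  Position 6 ')': depth becomes 3
  Position 7 '(': depth becomes 4
  Position 8 ')': depth becomes 3
  Position 9 ')': depth becomes 2
  Position 10 ')': depth becomes 1
  Position 11 ')': depth becomes 0
Maximum depth reached: 4

4


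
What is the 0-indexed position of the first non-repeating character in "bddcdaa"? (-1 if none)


Input: bddcdaa
Character frequencies:
  'a': 2
  'b': 1
  'c': 1
  'd': 3
Scanning left to right for freq == 1:
  Position 0 ('b'): unique! => answer = 0

0


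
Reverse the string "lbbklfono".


Input: lbbklfono
Reading characters right to left:
  Position 8: 'o'
  Position 7: 'n'
  Position 6: 'o'
  Position 5: 'f'
  Position 4: 'l'
  Position 3: 'k'
  Position 2: 'b'
  Position 1: 'b'
  Position 0: 'l'
Reversed: onoflkbbl

onoflkbbl


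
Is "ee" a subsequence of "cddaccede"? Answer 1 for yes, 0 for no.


Check if "ee" is a subsequence of "cddaccede"
Greedy scan:
  Position 0 ('c'): no match needed
  Position 1 ('d'): no match needed
  Position 2 ('d'): no match needed
  Position 3 ('a'): no match needed
  Position 4 ('c'): no match needed
  Position 5 ('c'): no match needed
  Position 6 ('e'): matches sub[0] = 'e'
  Position 7 ('d'): no match needed
  Position 8 ('e'): matches sub[1] = 'e'
All 2 characters matched => is a subsequence

1


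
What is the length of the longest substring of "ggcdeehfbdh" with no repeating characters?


Input: "ggcdeehfbdh"
Sliding window (track last position of each char):
  Position 0 ('g'): window [0,0] length 1 -- new best
  Position 1 ('g'): repeat (last at 0), move window start to 1
  Position 1 ('g'): window [1,1] length 1
  Position 2 ('c'): window [1,2] length 2 -- new best
  Position 3 ('d'): window [1,3] length 3 -- new best
  Position 4 ('e'): window [1,4] length 4 -- new best
  Position 5 ('e'): repeat (last at 4), move window start to 5
  Position 5 ('e'): window [5,5] length 1
  Position 6 ('h'): window [5,6] length 2
  Position 7 ('f'): window [5,7] length 3
  Position 8 ('b'): window [5,8] length 4
  Position 9 ('d'): window [5,9] length 5 -- new best
  Position 10 ('h'): repeat (last at 6), move window start to 7
  Position 10 ('h'): window [7,10] length 4
Longest substring with no repeats: "ehfbd" with length 5

5


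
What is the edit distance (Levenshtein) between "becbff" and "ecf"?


Computing edit distance: "becbff" -> "ecf"
DP table:
           e    c    f
      0    1    2    3
  b   1    1    2    3
  e   2    1    2    3
  c   3    2    1    2
  b   4    3    2    2
  f   5    4    3    2
  f   6    5    4    3
Edit distance = dp[6][3] = 3

3


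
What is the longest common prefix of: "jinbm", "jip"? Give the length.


Words: jinbm, jip
  Position 0: all 'j' => match
  Position 1: all 'i' => match
  Position 2: ('n', 'p') => mismatch, stop
LCP = "ji" (length 2)

2


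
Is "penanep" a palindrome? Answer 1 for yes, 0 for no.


Input: penanep
Reversed: penanep
  Compare pos 0 ('p') with pos 6 ('p'): match
  Compare pos 1 ('e') with pos 5 ('e'): match
  Compare pos 2 ('n') with pos 4 ('n'): match
Result: palindrome

1


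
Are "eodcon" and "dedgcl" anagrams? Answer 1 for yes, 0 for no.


Strings: "eodcon", "dedgcl"
Sorted first:  cdenoo
Sorted second: cddegl
Differ at position 2: 'e' vs 'd' => not anagrams

0


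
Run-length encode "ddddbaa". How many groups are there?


Input: ddddbaa
Scanning for consecutive runs:
  Group 1: 'd' x 4 (positions 0-3)
  Group 2: 'b' x 1 (positions 4-4)
  Group 3: 'a' x 2 (positions 5-6)
Total groups: 3

3


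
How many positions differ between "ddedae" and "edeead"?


Comparing "ddedae" and "edeead" position by position:
  Position 0: 'd' vs 'e' => DIFFER
  Position 1: 'd' vs 'd' => same
  Position 2: 'e' vs 'e' => same
  Position 3: 'd' vs 'e' => DIFFER
  Position 4: 'a' vs 'a' => same
  Position 5: 'e' vs 'd' => DIFFER
Positions that differ: 3

3


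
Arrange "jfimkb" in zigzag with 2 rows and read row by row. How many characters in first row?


Zigzag "jfimkb" into 2 rows:
Placing characters:
  'j' => row 0
  'f' => row 1
  'i' => row 0
  'm' => row 1
  'k' => row 0
  'b' => row 1
Rows:
  Row 0: "jik"
  Row 1: "fmb"
First row length: 3

3


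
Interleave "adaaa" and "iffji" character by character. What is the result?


Interleaving "adaaa" and "iffji":
  Position 0: 'a' from first, 'i' from second => "ai"
  Position 1: 'd' from first, 'f' from second => "df"
  Position 2: 'a' from first, 'f' from second => "af"
  Position 3: 'a' from first, 'j' from second => "aj"
  Position 4: 'a' from first, 'i' from second => "ai"
Result: aidfafajai

aidfafajai


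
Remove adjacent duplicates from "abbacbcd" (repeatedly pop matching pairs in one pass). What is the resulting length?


Input: abbacbcd
Stack-based adjacent duplicate removal:
  Read 'a': push. Stack: a
  Read 'b': push. Stack: ab
  Read 'b': matches stack top 'b' => pop. Stack: a
  Read 'a': matches stack top 'a' => pop. Stack: (empty)
  Read 'c': push. Stack: c
  Read 'b': push. Stack: cb
  Read 'c': push. Stack: cbc
  Read 'd': push. Stack: cbcd
Final stack: "cbcd" (length 4)

4


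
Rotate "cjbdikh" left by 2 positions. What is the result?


Input: "cjbdikh", rotate left by 2
First 2 characters: "cj"
Remaining characters: "bdikh"
Concatenate remaining + first: "bdikh" + "cj" = "bdikhcj"

bdikhcj


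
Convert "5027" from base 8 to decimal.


Input: "5027" in base 8
Positional expansion:
  Digit '5' (value 5) x 8^3 = 2560
  Digit '0' (value 0) x 8^2 = 0
  Digit '2' (value 2) x 8^1 = 16
  Digit '7' (value 7) x 8^0 = 7
Sum = 2583

2583


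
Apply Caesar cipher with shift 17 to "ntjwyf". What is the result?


Caesar cipher: shift "ntjwyf" by 17
  'n' (pos 13) + 17 = pos 4 = 'e'
  't' (pos 19) + 17 = pos 10 = 'k'
  'j' (pos 9) + 17 = pos 0 = 'a'
  'w' (pos 22) + 17 = pos 13 = 'n'
  'y' (pos 24) + 17 = pos 15 = 'p'
  'f' (pos 5) + 17 = pos 22 = 'w'
Result: ekanpw

ekanpw


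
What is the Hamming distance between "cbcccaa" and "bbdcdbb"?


Comparing "cbcccaa" and "bbdcdbb" position by position:
  Position 0: 'c' vs 'b' => differ
  Position 1: 'b' vs 'b' => same
  Position 2: 'c' vs 'd' => differ
  Position 3: 'c' vs 'c' => same
  Position 4: 'c' vs 'd' => differ
  Position 5: 'a' vs 'b' => differ
  Position 6: 'a' vs 'b' => differ
Total differences (Hamming distance): 5

5


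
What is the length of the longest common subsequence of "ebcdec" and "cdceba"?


LCS of "ebcdec" and "cdceba"
DP table:
           c    d    c    e    b    a
      0    0    0    0    0    0    0
  e   0    0    0    0    1    1    1
  b   0    0    0    0    1    2    2
  c   0    1    1    1    1    2    2
  d   0    1    2    2    2    2    2
  e   0    1    2    2    3    3    3
  c   0    1    2    3    3    3    3
LCS length = dp[6][6] = 3

3


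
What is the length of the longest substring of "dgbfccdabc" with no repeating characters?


Input: "dgbfccdabc"
Sliding window (track last position of each char):
  Position 0 ('d'): window [0,0] length 1 -- new best
  Position 1 ('g'): window [0,1] length 2 -- new best
  Position 2 ('b'): window [0,2] length 3 -- new best
  Position 3 ('f'): window [0,3] length 4 -- new best
  Position 4 ('c'): window [0,4] length 5 -- new best
  Position 5 ('c'): repeat (last at 4), move window start to 5
  Position 5 ('c'): window [5,5] length 1
  Position 6 ('d'): window [5,6] length 2
  Position 7 ('a'): window [5,7] length 3
  Position 8 ('b'): window [5,8] length 4
  Position 9 ('c'): repeat (last at 5), move window start to 6
  Position 9 ('c'): window [6,9] length 4
Longest substring with no repeats: "dgbfc" with length 5

5


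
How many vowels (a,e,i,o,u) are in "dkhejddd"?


Input: dkhejddd
Checking each character:
  'd' at position 0: consonant
  'k' at position 1: consonant
  'h' at position 2: consonant
  'e' at position 3: vowel (running total: 1)
  'j' at position 4: consonant
  'd' at position 5: consonant
  'd' at position 6: consonant
  'd' at position 7: consonant
Total vowels: 1

1


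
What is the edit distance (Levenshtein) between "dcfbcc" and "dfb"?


Computing edit distance: "dcfbcc" -> "dfb"
DP table:
           d    f    b
      0    1    2    3
  d   1    0    1    2
  c   2    1    1    2
  f   3    2    1    2
  b   4    3    2    1
  c   5    4    3    2
  c   6    5    4    3
Edit distance = dp[6][3] = 3

3


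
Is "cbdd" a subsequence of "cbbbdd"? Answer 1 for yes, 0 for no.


Check if "cbdd" is a subsequence of "cbbbdd"
Greedy scan:
  Position 0 ('c'): matches sub[0] = 'c'
  Position 1 ('b'): matches sub[1] = 'b'
  Position 2 ('b'): no match needed
  Position 3 ('b'): no match needed
  Position 4 ('d'): matches sub[2] = 'd'
  Position 5 ('d'): matches sub[3] = 'd'
All 4 characters matched => is a subsequence

1


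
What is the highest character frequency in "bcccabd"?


Input: bcccabd
Character counts:
  'a': 1
  'b': 2
  'c': 3
  'd': 1
Maximum frequency: 3

3


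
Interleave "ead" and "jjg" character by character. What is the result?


Interleaving "ead" and "jjg":
  Position 0: 'e' from first, 'j' from second => "ej"
  Position 1: 'a' from first, 'j' from second => "aj"
  Position 2: 'd' from first, 'g' from second => "dg"
Result: ejajdg

ejajdg


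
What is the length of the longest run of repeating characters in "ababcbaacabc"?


Input: "ababcbaacabc"
Scanning for longest run:
  Position 1 ('b'): new char, reset run to 1
  Position 2 ('a'): new char, reset run to 1
  Position 3 ('b'): new char, reset run to 1
  Position 4 ('c'): new char, reset run to 1
  Position 5 ('b'): new char, reset run to 1
  Position 6 ('a'): new char, reset run to 1
  Position 7 ('a'): continues run of 'a', length=2
  Position 8 ('c'): new char, reset run to 1
  Position 9 ('a'): new char, reset run to 1
  Position 10 ('b'): new char, reset run to 1
  Position 11 ('c'): new char, reset run to 1
Longest run: 'a' with length 2

2


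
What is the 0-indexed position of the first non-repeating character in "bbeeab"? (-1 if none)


Input: bbeeab
Character frequencies:
  'a': 1
  'b': 3
  'e': 2
Scanning left to right for freq == 1:
  Position 0 ('b'): freq=3, skip
  Position 1 ('b'): freq=3, skip
  Position 2 ('e'): freq=2, skip
  Position 3 ('e'): freq=2, skip
  Position 4 ('a'): unique! => answer = 4

4


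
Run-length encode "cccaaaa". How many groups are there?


Input: cccaaaa
Scanning for consecutive runs:
  Group 1: 'c' x 3 (positions 0-2)
  Group 2: 'a' x 4 (positions 3-6)
Total groups: 2

2


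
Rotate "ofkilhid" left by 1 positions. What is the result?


Input: "ofkilhid", rotate left by 1
First 1 characters: "o"
Remaining characters: "fkilhid"
Concatenate remaining + first: "fkilhid" + "o" = "fkilhido"

fkilhido


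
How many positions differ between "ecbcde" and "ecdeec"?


Comparing "ecbcde" and "ecdeec" position by position:
  Position 0: 'e' vs 'e' => same
  Position 1: 'c' vs 'c' => same
  Position 2: 'b' vs 'd' => DIFFER
  Position 3: 'c' vs 'e' => DIFFER
  Position 4: 'd' vs 'e' => DIFFER
  Position 5: 'e' vs 'c' => DIFFER
Positions that differ: 4

4


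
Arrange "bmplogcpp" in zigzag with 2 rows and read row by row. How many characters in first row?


Zigzag "bmplogcpp" into 2 rows:
Placing characters:
  'b' => row 0
  'm' => row 1
  'p' => row 0
  'l' => row 1
  'o' => row 0
  'g' => row 1
  'c' => row 0
  'p' => row 1
  'p' => row 0
Rows:
  Row 0: "bpocp"
  Row 1: "mlgp"
First row length: 5

5


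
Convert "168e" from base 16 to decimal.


Input: "168e" in base 16
Positional expansion:
  Digit '1' (value 1) x 16^3 = 4096
  Digit '6' (value 6) x 16^2 = 1536
  Digit '8' (value 8) x 16^1 = 128
  Digit 'e' (value 14) x 16^0 = 14
Sum = 5774

5774


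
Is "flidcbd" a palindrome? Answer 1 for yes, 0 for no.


Input: flidcbd
Reversed: dbcdilf
  Compare pos 0 ('f') with pos 6 ('d'): MISMATCH
  Compare pos 1 ('l') with pos 5 ('b'): MISMATCH
  Compare pos 2 ('i') with pos 4 ('c'): MISMATCH
Result: not a palindrome

0


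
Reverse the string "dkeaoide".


Input: dkeaoide
Reading characters right to left:
  Position 7: 'e'
  Position 6: 'd'
  Position 5: 'i'
  Position 4: 'o'
  Position 3: 'a'
  Position 2: 'e'
  Position 1: 'k'
  Position 0: 'd'
Reversed: edioaekd

edioaekd


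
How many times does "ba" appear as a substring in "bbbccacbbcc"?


Searching for "ba" in "bbbccacbbcc"
Scanning each position:
  Position 0: "bb" => no
  Position 1: "bb" => no
  Position 2: "bc" => no
  Position 3: "cc" => no
  Position 4: "ca" => no
  Position 5: "ac" => no
  Position 6: "cb" => no
  Position 7: "bb" => no
  Position 8: "bc" => no
  Position 9: "cc" => no
Total occurrences: 0

0


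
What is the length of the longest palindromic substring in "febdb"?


Input: "febdb"
Checking substrings for palindromes:
  [2:5] "bdb" (len 3) => palindrome
Longest palindromic substring: "bdb" with length 3

3


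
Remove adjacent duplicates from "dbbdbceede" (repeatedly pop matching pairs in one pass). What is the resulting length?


Input: dbbdbceede
Stack-based adjacent duplicate removal:
  Read 'd': push. Stack: d
  Read 'b': push. Stack: db
  Read 'b': matches stack top 'b' => pop. Stack: d
  Read 'd': matches stack top 'd' => pop. Stack: (empty)
  Read 'b': push. Stack: b
  Read 'c': push. Stack: bc
  Read 'e': push. Stack: bce
  Read 'e': matches stack top 'e' => pop. Stack: bc
  Read 'd': push. Stack: bcd
  Read 'e': push. Stack: bcde
Final stack: "bcde" (length 4)

4


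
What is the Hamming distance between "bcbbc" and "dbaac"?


Comparing "bcbbc" and "dbaac" position by position:
  Position 0: 'b' vs 'd' => differ
  Position 1: 'c' vs 'b' => differ
  Position 2: 'b' vs 'a' => differ
  Position 3: 'b' vs 'a' => differ
  Position 4: 'c' vs 'c' => same
Total differences (Hamming distance): 4

4


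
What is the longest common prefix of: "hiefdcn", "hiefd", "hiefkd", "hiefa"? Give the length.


Words: hiefdcn, hiefd, hiefkd, hiefa
  Position 0: all 'h' => match
  Position 1: all 'i' => match
  Position 2: all 'e' => match
  Position 3: all 'f' => match
  Position 4: ('d', 'd', 'k', 'a') => mismatch, stop
LCP = "hief" (length 4)

4


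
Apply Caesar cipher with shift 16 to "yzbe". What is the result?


Caesar cipher: shift "yzbe" by 16
  'y' (pos 24) + 16 = pos 14 = 'o'
  'z' (pos 25) + 16 = pos 15 = 'p'
  'b' (pos 1) + 16 = pos 17 = 'r'
  'e' (pos 4) + 16 = pos 20 = 'u'
Result: opru

opru


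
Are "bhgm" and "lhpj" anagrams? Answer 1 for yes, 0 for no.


Strings: "bhgm", "lhpj"
Sorted first:  bghm
Sorted second: hjlp
Differ at position 0: 'b' vs 'h' => not anagrams

0


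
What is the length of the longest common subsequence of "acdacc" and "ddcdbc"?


LCS of "acdacc" and "ddcdbc"
DP table:
           d    d    c    d    b    c
      0    0    0    0    0    0    0
  a   0    0    0    0    0    0    0
  c   0    0    0    1    1    1    1
  d   0    1    1    1    2    2    2
  a   0    1    1    1    2    2    2
  c   0    1    1    2    2    2    3
  c   0    1    1    2    2    2    3
LCS length = dp[6][6] = 3

3


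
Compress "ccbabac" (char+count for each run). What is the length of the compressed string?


Input: ccbabac
Runs:
  'c' x 2 => "c2"
  'b' x 1 => "b1"
  'a' x 1 => "a1"
  'b' x 1 => "b1"
  'a' x 1 => "a1"
  'c' x 1 => "c1"
Compressed: "c2b1a1b1a1c1"
Compressed length: 12

12


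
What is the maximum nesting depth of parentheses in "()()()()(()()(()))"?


Input: "()()()()(()()(()))"
Tracking depth:
  Position 0 '(': depth becomes 1
  Position 1 ')': depth becomes 0
  Position 2 '(': depth becomes 1
  Position 3 ')': depth becomes 0
  Position 4 '(': depth becomes 1
  Position 5 ')': depth becomes 0
  Position 6 '(': depth becomes 1
  Position 7 ')': depth becomes 0
  Position 8 '(': depth becomes 1
  Position 9 '(': depth becomes 2
  Position 10 ')': depth becomes 1
  Position 11 '(': depth becomes 2
  Position 12 ')': depth becomes 1
  Position 13 '(': depth becomes 2
  Position 14 '(': depth becomes 3
  Position 15 ')': depth becomes 2
  Position 16 ')': depth becomes 1
  Position 17 ')': depth becomes 0
Maximum depth reached: 3

3


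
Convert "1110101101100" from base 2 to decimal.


Input: "1110101101100" in base 2
Positional expansion:
  Digit '1' (value 1) x 2^12 = 4096
  Digit '1' (value 1) x 2^11 = 2048
  Digit '1' (value 1) x 2^10 = 1024
  Digit '0' (value 0) x 2^9 = 0
  Digit '1' (value 1) x 2^8 = 256
  Digit '0' (value 0) x 2^7 = 0
  Digit '1' (value 1) x 2^6 = 64
  Digit '1' (value 1) x 2^5 = 32
  Digit '0' (value 0) x 2^4 = 0
  Digit '1' (value 1) x 2^3 = 8
  Digit '1' (value 1) x 2^2 = 4
  Digit '0' (value 0) x 2^1 = 0
  Digit '0' (value 0) x 2^0 = 0
Sum = 7532

7532


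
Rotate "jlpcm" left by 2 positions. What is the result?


Input: "jlpcm", rotate left by 2
First 2 characters: "jl"
Remaining characters: "pcm"
Concatenate remaining + first: "pcm" + "jl" = "pcmjl"

pcmjl


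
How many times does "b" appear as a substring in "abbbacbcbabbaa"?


Searching for "b" in "abbbacbcbabbaa"
Scanning each position:
  Position 0: "a" => no
  Position 1: "b" => MATCH
  Position 2: "b" => MATCH
  Position 3: "b" => MATCH
  Position 4: "a" => no
  Position 5: "c" => no
  Position 6: "b" => MATCH
  Position 7: "c" => no
  Position 8: "b" => MATCH
  Position 9: "a" => no
  Position 10: "b" => MATCH
  Position 11: "b" => MATCH
  Position 12: "a" => no
  Position 13: "a" => no
Total occurrences: 7

7


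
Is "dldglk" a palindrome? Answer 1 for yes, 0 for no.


Input: dldglk
Reversed: klgdld
  Compare pos 0 ('d') with pos 5 ('k'): MISMATCH
  Compare pos 1 ('l') with pos 4 ('l'): match
  Compare pos 2 ('d') with pos 3 ('g'): MISMATCH
Result: not a palindrome

0


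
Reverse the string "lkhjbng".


Input: lkhjbng
Reading characters right to left:
  Position 6: 'g'
  Position 5: 'n'
  Position 4: 'b'
  Position 3: 'j'
  Position 2: 'h'
  Position 1: 'k'
  Position 0: 'l'
Reversed: gnbjhkl

gnbjhkl


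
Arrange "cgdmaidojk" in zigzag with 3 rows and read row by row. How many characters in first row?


Zigzag "cgdmaidojk" into 3 rows:
Placing characters:
  'c' => row 0
  'g' => row 1
  'd' => row 2
  'm' => row 1
  'a' => row 0
  'i' => row 1
  'd' => row 2
  'o' => row 1
  'j' => row 0
  'k' => row 1
Rows:
  Row 0: "caj"
  Row 1: "gmiok"
  Row 2: "dd"
First row length: 3

3


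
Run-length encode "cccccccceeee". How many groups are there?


Input: cccccccceeee
Scanning for consecutive runs:
  Group 1: 'c' x 8 (positions 0-7)
  Group 2: 'e' x 4 (positions 8-11)
Total groups: 2

2


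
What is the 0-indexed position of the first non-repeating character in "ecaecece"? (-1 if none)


Input: ecaecece
Character frequencies:
  'a': 1
  'c': 3
  'e': 4
Scanning left to right for freq == 1:
  Position 0 ('e'): freq=4, skip
  Position 1 ('c'): freq=3, skip
  Position 2 ('a'): unique! => answer = 2

2


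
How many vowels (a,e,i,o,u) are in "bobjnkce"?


Input: bobjnkce
Checking each character:
  'b' at position 0: consonant
  'o' at position 1: vowel (running total: 1)
  'b' at position 2: consonant
  'j' at position 3: consonant
  'n' at position 4: consonant
  'k' at position 5: consonant
  'c' at position 6: consonant
  'e' at position 7: vowel (running total: 2)
Total vowels: 2

2


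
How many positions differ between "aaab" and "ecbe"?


Comparing "aaab" and "ecbe" position by position:
  Position 0: 'a' vs 'e' => DIFFER
  Position 1: 'a' vs 'c' => DIFFER
  Position 2: 'a' vs 'b' => DIFFER
  Position 3: 'b' vs 'e' => DIFFER
Positions that differ: 4

4


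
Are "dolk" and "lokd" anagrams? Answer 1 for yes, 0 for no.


Strings: "dolk", "lokd"
Sorted first:  dklo
Sorted second: dklo
Sorted forms match => anagrams

1


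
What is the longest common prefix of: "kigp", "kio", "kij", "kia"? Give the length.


Words: kigp, kio, kij, kia
  Position 0: all 'k' => match
  Position 1: all 'i' => match
  Position 2: ('g', 'o', 'j', 'a') => mismatch, stop
LCP = "ki" (length 2)

2


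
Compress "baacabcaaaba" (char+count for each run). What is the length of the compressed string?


Input: baacabcaaaba
Runs:
  'b' x 1 => "b1"
  'a' x 2 => "a2"
  'c' x 1 => "c1"
  'a' x 1 => "a1"
  'b' x 1 => "b1"
  'c' x 1 => "c1"
  'a' x 3 => "a3"
  'b' x 1 => "b1"
  'a' x 1 => "a1"
Compressed: "b1a2c1a1b1c1a3b1a1"
Compressed length: 18

18


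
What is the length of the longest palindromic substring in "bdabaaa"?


Input: "bdabaaa"
Checking substrings for palindromes:
  [2:5] "aba" (len 3) => palindrome
  [4:7] "aaa" (len 3) => palindrome
  [4:6] "aa" (len 2) => palindrome
  [5:7] "aa" (len 2) => palindrome
Longest palindromic substring: "aba" with length 3

3


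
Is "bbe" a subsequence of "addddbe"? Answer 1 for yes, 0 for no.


Check if "bbe" is a subsequence of "addddbe"
Greedy scan:
  Position 0 ('a'): no match needed
  Position 1 ('d'): no match needed
  Position 2 ('d'): no match needed
  Position 3 ('d'): no match needed
  Position 4 ('d'): no match needed
  Position 5 ('b'): matches sub[0] = 'b'
  Position 6 ('e'): no match needed
Only matched 1/3 characters => not a subsequence

0


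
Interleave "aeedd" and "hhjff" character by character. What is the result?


Interleaving "aeedd" and "hhjff":
  Position 0: 'a' from first, 'h' from second => "ah"
  Position 1: 'e' from first, 'h' from second => "eh"
  Position 2: 'e' from first, 'j' from second => "ej"
  Position 3: 'd' from first, 'f' from second => "df"
  Position 4: 'd' from first, 'f' from second => "df"
Result: ahehejdfdf

ahehejdfdf


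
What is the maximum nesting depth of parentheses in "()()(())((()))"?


Input: "()()(())((()))"
Tracking depth:
  Position 0 '(': depth becomes 1
  Position 1 ')': depth becomes 0
  Position 2 '(': depth becomes 1
  Position 3 ')': depth becomes 0
  Position 4 '(': depth becomes 1
  Position 5 '(': depth becomes 2
  Position 6 ')': depth becomes 1
  Position 7 ')': depth becomes 0
  Position 8 '(': depth becomes 1
  Position 9 '(': depth becomes 2
  Position 10 '(': depth becomes 3
  Position 11 ')': depth becomes 2
  Position 12 ')': depth becomes 1
  Position 13 ')': depth becomes 0
Maximum depth reached: 3

3


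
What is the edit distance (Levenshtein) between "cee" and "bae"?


Computing edit distance: "cee" -> "bae"
DP table:
           b    a    e
      0    1    2    3
  c   1    1    2    3
  e   2    2    2    2
  e   3    3    3    2
Edit distance = dp[3][3] = 2

2


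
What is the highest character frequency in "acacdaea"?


Input: acacdaea
Character counts:
  'a': 4
  'c': 2
  'd': 1
  'e': 1
Maximum frequency: 4

4


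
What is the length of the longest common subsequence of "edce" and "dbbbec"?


LCS of "edce" and "dbbbec"
DP table:
           d    b    b    b    e    c
      0    0    0    0    0    0    0
  e   0    0    0    0    0    1    1
  d   0    1    1    1    1    1    1
  c   0    1    1    1    1    1    2
  e   0    1    1    1    1    2    2
LCS length = dp[4][6] = 2

2


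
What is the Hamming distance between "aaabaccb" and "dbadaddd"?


Comparing "aaabaccb" and "dbadaddd" position by position:
  Position 0: 'a' vs 'd' => differ
  Position 1: 'a' vs 'b' => differ
  Position 2: 'a' vs 'a' => same
  Position 3: 'b' vs 'd' => differ
  Position 4: 'a' vs 'a' => same
  Position 5: 'c' vs 'd' => differ
  Position 6: 'c' vs 'd' => differ
  Position 7: 'b' vs 'd' => differ
Total differences (Hamming distance): 6

6


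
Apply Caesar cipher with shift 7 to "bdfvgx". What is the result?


Caesar cipher: shift "bdfvgx" by 7
  'b' (pos 1) + 7 = pos 8 = 'i'
  'd' (pos 3) + 7 = pos 10 = 'k'
  'f' (pos 5) + 7 = pos 12 = 'm'
  'v' (pos 21) + 7 = pos 2 = 'c'
  'g' (pos 6) + 7 = pos 13 = 'n'
  'x' (pos 23) + 7 = pos 4 = 'e'
Result: ikmcne

ikmcne


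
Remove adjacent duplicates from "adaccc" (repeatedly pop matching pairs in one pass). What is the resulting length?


Input: adaccc
Stack-based adjacent duplicate removal:
  Read 'a': push. Stack: a
  Read 'd': push. Stack: ad
  Read 'a': push. Stack: ada
  Read 'c': push. Stack: adac
  Read 'c': matches stack top 'c' => pop. Stack: ada
  Read 'c': push. Stack: adac
Final stack: "adac" (length 4)

4


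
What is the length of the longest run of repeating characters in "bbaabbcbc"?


Input: "bbaabbcbc"
Scanning for longest run:
  Position 1 ('b'): continues run of 'b', length=2
  Position 2 ('a'): new char, reset run to 1
  Position 3 ('a'): continues run of 'a', length=2
  Position 4 ('b'): new char, reset run to 1
  Position 5 ('b'): continues run of 'b', length=2
  Position 6 ('c'): new char, reset run to 1
  Position 7 ('b'): new char, reset run to 1
  Position 8 ('c'): new char, reset run to 1
Longest run: 'b' with length 2

2


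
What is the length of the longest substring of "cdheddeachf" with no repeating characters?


Input: "cdheddeachf"
Sliding window (track last position of each char):
  Position 0 ('c'): window [0,0] length 1 -- new best
  Position 1 ('d'): window [0,1] length 2 -- new best
  Position 2 ('h'): window [0,2] length 3 -- new best
  Position 3 ('e'): window [0,3] length 4 -- new best
  Position 4 ('d'): repeat (last at 1), move window start to 2
  Position 4 ('d'): window [2,4] length 3
  Position 5 ('d'): repeat (last at 4), move window start to 5
  Position 5 ('d'): window [5,5] length 1
  Position 6 ('e'): window [5,6] length 2
  Position 7 ('a'): window [5,7] length 3
  Position 8 ('c'): window [5,8] length 4
  Position 9 ('h'): window [5,9] length 5 -- new best
  Position 10 ('f'): window [5,10] length 6 -- new best
Longest substring with no repeats: "deachf" with length 6

6


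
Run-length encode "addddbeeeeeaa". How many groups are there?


Input: addddbeeeeeaa
Scanning for consecutive runs:
  Group 1: 'a' x 1 (positions 0-0)
  Group 2: 'd' x 4 (positions 1-4)
  Group 3: 'b' x 1 (positions 5-5)
  Group 4: 'e' x 5 (positions 6-10)
  Group 5: 'a' x 2 (positions 11-12)
Total groups: 5

5


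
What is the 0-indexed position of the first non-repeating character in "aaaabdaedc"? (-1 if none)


Input: aaaabdaedc
Character frequencies:
  'a': 5
  'b': 1
  'c': 1
  'd': 2
  'e': 1
Scanning left to right for freq == 1:
  Position 0 ('a'): freq=5, skip
  Position 1 ('a'): freq=5, skip
  Position 2 ('a'): freq=5, skip
  Position 3 ('a'): freq=5, skip
  Position 4 ('b'): unique! => answer = 4

4


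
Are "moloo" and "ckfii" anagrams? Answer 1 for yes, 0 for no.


Strings: "moloo", "ckfii"
Sorted first:  lmooo
Sorted second: cfiik
Differ at position 0: 'l' vs 'c' => not anagrams

0


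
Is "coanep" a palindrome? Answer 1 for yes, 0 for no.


Input: coanep
Reversed: penaoc
  Compare pos 0 ('c') with pos 5 ('p'): MISMATCH
  Compare pos 1 ('o') with pos 4 ('e'): MISMATCH
  Compare pos 2 ('a') with pos 3 ('n'): MISMATCH
Result: not a palindrome

0


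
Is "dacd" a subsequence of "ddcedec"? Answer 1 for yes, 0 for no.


Check if "dacd" is a subsequence of "ddcedec"
Greedy scan:
  Position 0 ('d'): matches sub[0] = 'd'
  Position 1 ('d'): no match needed
  Position 2 ('c'): no match needed
  Position 3 ('e'): no match needed
  Position 4 ('d'): no match needed
  Position 5 ('e'): no match needed
  Position 6 ('c'): no match needed
Only matched 1/4 characters => not a subsequence

0


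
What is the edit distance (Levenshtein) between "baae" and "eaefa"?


Computing edit distance: "baae" -> "eaefa"
DP table:
           e    a    e    f    a
      0    1    2    3    4    5
  b   1    1    2    3    4    5
  a   2    2    1    2    3    4
  a   3    3    2    2    3    3
  e   4    3    3    2    3    4
Edit distance = dp[4][5] = 4

4


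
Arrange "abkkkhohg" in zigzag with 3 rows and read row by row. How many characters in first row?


Zigzag "abkkkhohg" into 3 rows:
Placing characters:
  'a' => row 0
  'b' => row 1
  'k' => row 2
  'k' => row 1
  'k' => row 0
  'h' => row 1
  'o' => row 2
  'h' => row 1
  'g' => row 0
Rows:
  Row 0: "akg"
  Row 1: "bkhh"
  Row 2: "ko"
First row length: 3

3


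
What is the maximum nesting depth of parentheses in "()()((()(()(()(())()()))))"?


Input: "()()((()(()(()(())()()))))"
Tracking depth:
  Position 0 '(': depth becomes 1
  Position 1 ')': depth becomes 0
  Position 2 '(': depth becomes 1
  Position 3 ')': depth becomes 0
  Position 4 '(': depth becomes 1
  Position 5 '(': depth becomes 2
  Position 6 '(': depth becomes 3
  Position 7 ')': depth becomes 2
  Position 8 '(': depth becomes 3
  Position 9 '(': depth becomes 4
  Position 10 ')': depth becomes 3
  Position 11 '(': depth becomes 4
  Position 12 '(': depth becomes 5
  Position 13 ')': depth becomes 4
  Position 14 '(': depth becomes 5
  Position 15 '(': depth becomes 6
  Position 16 ')': depth becomes 5
  Position 17 ')': depth becomes 4
  Position 18 '(': depth becomes 5
  Position 19 ')': depth becomes 4
  Position 20 '(': depth becomes 5
  Position 21 ')': depth becomes 4
  Position 22 ')': depth becomes 3
  Position 23 ')': depth becomes 2
  Position 24 ')': depth becomes 1
  Position 25 ')': depth becomes 0
Maximum depth reached: 6

6


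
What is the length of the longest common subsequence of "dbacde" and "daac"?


LCS of "dbacde" and "daac"
DP table:
           d    a    a    c
      0    0    0    0    0
  d   0    1    1    1    1
  b   0    1    1    1    1
  a   0    1    2    2    2
  c   0    1    2    2    3
  d   0    1    2    2    3
  e   0    1    2    2    3
LCS length = dp[6][4] = 3

3


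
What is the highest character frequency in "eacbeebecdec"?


Input: eacbeebecdec
Character counts:
  'a': 1
  'b': 2
  'c': 3
  'd': 1
  'e': 5
Maximum frequency: 5

5


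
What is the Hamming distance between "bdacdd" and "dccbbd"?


Comparing "bdacdd" and "dccbbd" position by position:
  Position 0: 'b' vs 'd' => differ
  Position 1: 'd' vs 'c' => differ
  Position 2: 'a' vs 'c' => differ
  Position 3: 'c' vs 'b' => differ
  Position 4: 'd' vs 'b' => differ
  Position 5: 'd' vs 'd' => same
Total differences (Hamming distance): 5

5


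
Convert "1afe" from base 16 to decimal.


Input: "1afe" in base 16
Positional expansion:
  Digit '1' (value 1) x 16^3 = 4096
  Digit 'a' (value 10) x 16^2 = 2560
  Digit 'f' (value 15) x 16^1 = 240
  Digit 'e' (value 14) x 16^0 = 14
Sum = 6910

6910


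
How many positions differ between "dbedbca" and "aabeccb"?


Comparing "dbedbca" and "aabeccb" position by position:
  Position 0: 'd' vs 'a' => DIFFER
  Position 1: 'b' vs 'a' => DIFFER
  Position 2: 'e' vs 'b' => DIFFER
  Position 3: 'd' vs 'e' => DIFFER
  Position 4: 'b' vs 'c' => DIFFER
  Position 5: 'c' vs 'c' => same
  Position 6: 'a' vs 'b' => DIFFER
Positions that differ: 6

6


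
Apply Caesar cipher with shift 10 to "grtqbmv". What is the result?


Caesar cipher: shift "grtqbmv" by 10
  'g' (pos 6) + 10 = pos 16 = 'q'
  'r' (pos 17) + 10 = pos 1 = 'b'
  't' (pos 19) + 10 = pos 3 = 'd'
  'q' (pos 16) + 10 = pos 0 = 'a'
  'b' (pos 1) + 10 = pos 11 = 'l'
  'm' (pos 12) + 10 = pos 22 = 'w'
  'v' (pos 21) + 10 = pos 5 = 'f'
Result: qbdalwf

qbdalwf


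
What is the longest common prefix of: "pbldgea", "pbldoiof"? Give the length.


Words: pbldgea, pbldoiof
  Position 0: all 'p' => match
  Position 1: all 'b' => match
  Position 2: all 'l' => match
  Position 3: all 'd' => match
  Position 4: ('g', 'o') => mismatch, stop
LCP = "pbld" (length 4)

4


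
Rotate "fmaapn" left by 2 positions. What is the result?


Input: "fmaapn", rotate left by 2
First 2 characters: "fm"
Remaining characters: "aapn"
Concatenate remaining + first: "aapn" + "fm" = "aapnfm"

aapnfm


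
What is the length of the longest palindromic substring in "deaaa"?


Input: "deaaa"
Checking substrings for palindromes:
  [2:5] "aaa" (len 3) => palindrome
  [2:4] "aa" (len 2) => palindrome
  [3:5] "aa" (len 2) => palindrome
Longest palindromic substring: "aaa" with length 3

3


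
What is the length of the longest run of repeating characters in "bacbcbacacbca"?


Input: "bacbcbacacbca"
Scanning for longest run:
  Position 1 ('a'): new char, reset run to 1
  Position 2 ('c'): new char, reset run to 1
  Position 3 ('b'): new char, reset run to 1
  Position 4 ('c'): new char, reset run to 1
  Position 5 ('b'): new char, reset run to 1
  Position 6 ('a'): new char, reset run to 1
  Position 7 ('c'): new char, reset run to 1
  Position 8 ('a'): new char, reset run to 1
  Position 9 ('c'): new char, reset run to 1
  Position 10 ('b'): new char, reset run to 1
  Position 11 ('c'): new char, reset run to 1
  Position 12 ('a'): new char, reset run to 1
Longest run: 'b' with length 1

1


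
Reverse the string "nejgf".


Input: nejgf
Reading characters right to left:
  Position 4: 'f'
  Position 3: 'g'
  Position 2: 'j'
  Position 1: 'e'
  Position 0: 'n'
Reversed: fgjen

fgjen


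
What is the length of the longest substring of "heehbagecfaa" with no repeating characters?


Input: "heehbagecfaa"
Sliding window (track last position of each char):
  Position 0 ('h'): window [0,0] length 1 -- new best
  Position 1 ('e'): window [0,1] length 2 -- new best
  Position 2 ('e'): repeat (last at 1), move window start to 2
  Position 2 ('e'): window [2,2] length 1
  Position 3 ('h'): window [2,3] length 2
  Position 4 ('b'): window [2,4] length 3 -- new best
  Position 5 ('a'): window [2,5] length 4 -- new best
  Position 6 ('g'): window [2,6] length 5 -- new best
  Position 7 ('e'): repeat (last at 2), move window start to 3
  Position 7 ('e'): window [3,7] length 5
  Position 8 ('c'): window [3,8] length 6 -- new best
  Position 9 ('f'): window [3,9] length 7 -- new best
  Position 10 ('a'): repeat (last at 5), move window start to 6
  Position 10 ('a'): window [6,10] length 5
  Position 11 ('a'): repeat (last at 10), move window start to 11
  Position 11 ('a'): window [11,11] length 1
Longest substring with no repeats: "hbagecf" with length 7

7


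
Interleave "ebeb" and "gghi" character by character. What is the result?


Interleaving "ebeb" and "gghi":
  Position 0: 'e' from first, 'g' from second => "eg"
  Position 1: 'b' from first, 'g' from second => "bg"
  Position 2: 'e' from first, 'h' from second => "eh"
  Position 3: 'b' from first, 'i' from second => "bi"
Result: egbgehbi

egbgehbi


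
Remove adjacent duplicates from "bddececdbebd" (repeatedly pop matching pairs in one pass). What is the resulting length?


Input: bddececdbebd
Stack-based adjacent duplicate removal:
  Read 'b': push. Stack: b
  Read 'd': push. Stack: bd
  Read 'd': matches stack top 'd' => pop. Stack: b
  Read 'e': push. Stack: be
  Read 'c': push. Stack: bec
  Read 'e': push. Stack: bece
  Read 'c': push. Stack: becec
  Read 'd': push. Stack: bececd
  Read 'b': push. Stack: bececdb
  Read 'e': push. Stack: bececdbe
  Read 'b': push. Stack: bececdbeb
  Read 'd': push. Stack: bececdbebd
Final stack: "bececdbebd" (length 10)

10


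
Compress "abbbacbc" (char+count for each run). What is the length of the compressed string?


Input: abbbacbc
Runs:
  'a' x 1 => "a1"
  'b' x 3 => "b3"
  'a' x 1 => "a1"
  'c' x 1 => "c1"
  'b' x 1 => "b1"
  'c' x 1 => "c1"
Compressed: "a1b3a1c1b1c1"
Compressed length: 12

12


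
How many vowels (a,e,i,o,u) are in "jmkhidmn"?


Input: jmkhidmn
Checking each character:
  'j' at position 0: consonant
  'm' at position 1: consonant
  'k' at position 2: consonant
  'h' at position 3: consonant
  'i' at position 4: vowel (running total: 1)
  'd' at position 5: consonant
  'm' at position 6: consonant
  'n' at position 7: consonant
Total vowels: 1

1


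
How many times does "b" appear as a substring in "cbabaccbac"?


Searching for "b" in "cbabaccbac"
Scanning each position:
  Position 0: "c" => no
  Position 1: "b" => MATCH
  Position 2: "a" => no
  Position 3: "b" => MATCH
  Position 4: "a" => no
  Position 5: "c" => no
  Position 6: "c" => no
  Position 7: "b" => MATCH
  Position 8: "a" => no
  Position 9: "c" => no
Total occurrences: 3

3


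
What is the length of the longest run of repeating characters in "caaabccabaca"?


Input: "caaabccabaca"
Scanning for longest run:
  Position 1 ('a'): new char, reset run to 1
  Position 2 ('a'): continues run of 'a', length=2
  Position 3 ('a'): continues run of 'a', length=3
  Position 4 ('b'): new char, reset run to 1
  Position 5 ('c'): new char, reset run to 1
  Position 6 ('c'): continues run of 'c', length=2
  Position 7 ('a'): new char, reset run to 1
  Position 8 ('b'): new char, reset run to 1
  Position 9 ('a'): new char, reset run to 1
  Position 10 ('c'): new char, reset run to 1
  Position 11 ('a'): new char, reset run to 1
Longest run: 'a' with length 3

3


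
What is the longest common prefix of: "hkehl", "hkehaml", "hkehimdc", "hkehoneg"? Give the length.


Words: hkehl, hkehaml, hkehimdc, hkehoneg
  Position 0: all 'h' => match
  Position 1: all 'k' => match
  Position 2: all 'e' => match
  Position 3: all 'h' => match
  Position 4: ('l', 'a', 'i', 'o') => mismatch, stop
LCP = "hkeh" (length 4)

4


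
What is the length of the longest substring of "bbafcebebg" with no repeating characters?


Input: "bbafcebebg"
Sliding window (track last position of each char):
  Position 0 ('b'): window [0,0] length 1 -- new best
  Position 1 ('b'): repeat (last at 0), move window start to 1
  Position 1 ('b'): window [1,1] length 1
  Position 2 ('a'): window [1,2] length 2 -- new best
  Position 3 ('f'): window [1,3] length 3 -- new best
  Position 4 ('c'): window [1,4] length 4 -- new best
  Position 5 ('e'): window [1,5] length 5 -- new best
  Position 6 ('b'): repeat (last at 1), move window start to 2
  Position 6 ('b'): window [2,6] length 5
  Position 7 ('e'): repeat (last at 5), move window start to 6
  Position 7 ('e'): window [6,7] length 2
  Position 8 ('b'): repeat (last at 6), move window start to 7
  Position 8 ('b'): window [7,8] length 2
  Position 9 ('g'): window [7,9] length 3
Longest substring with no repeats: "bafce" with length 5

5


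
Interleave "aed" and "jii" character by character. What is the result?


Interleaving "aed" and "jii":
  Position 0: 'a' from first, 'j' from second => "aj"
  Position 1: 'e' from first, 'i' from second => "ei"
  Position 2: 'd' from first, 'i' from second => "di"
Result: ajeidi

ajeidi


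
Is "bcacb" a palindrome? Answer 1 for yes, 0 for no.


Input: bcacb
Reversed: bcacb
  Compare pos 0 ('b') with pos 4 ('b'): match
  Compare pos 1 ('c') with pos 3 ('c'): match
Result: palindrome

1
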